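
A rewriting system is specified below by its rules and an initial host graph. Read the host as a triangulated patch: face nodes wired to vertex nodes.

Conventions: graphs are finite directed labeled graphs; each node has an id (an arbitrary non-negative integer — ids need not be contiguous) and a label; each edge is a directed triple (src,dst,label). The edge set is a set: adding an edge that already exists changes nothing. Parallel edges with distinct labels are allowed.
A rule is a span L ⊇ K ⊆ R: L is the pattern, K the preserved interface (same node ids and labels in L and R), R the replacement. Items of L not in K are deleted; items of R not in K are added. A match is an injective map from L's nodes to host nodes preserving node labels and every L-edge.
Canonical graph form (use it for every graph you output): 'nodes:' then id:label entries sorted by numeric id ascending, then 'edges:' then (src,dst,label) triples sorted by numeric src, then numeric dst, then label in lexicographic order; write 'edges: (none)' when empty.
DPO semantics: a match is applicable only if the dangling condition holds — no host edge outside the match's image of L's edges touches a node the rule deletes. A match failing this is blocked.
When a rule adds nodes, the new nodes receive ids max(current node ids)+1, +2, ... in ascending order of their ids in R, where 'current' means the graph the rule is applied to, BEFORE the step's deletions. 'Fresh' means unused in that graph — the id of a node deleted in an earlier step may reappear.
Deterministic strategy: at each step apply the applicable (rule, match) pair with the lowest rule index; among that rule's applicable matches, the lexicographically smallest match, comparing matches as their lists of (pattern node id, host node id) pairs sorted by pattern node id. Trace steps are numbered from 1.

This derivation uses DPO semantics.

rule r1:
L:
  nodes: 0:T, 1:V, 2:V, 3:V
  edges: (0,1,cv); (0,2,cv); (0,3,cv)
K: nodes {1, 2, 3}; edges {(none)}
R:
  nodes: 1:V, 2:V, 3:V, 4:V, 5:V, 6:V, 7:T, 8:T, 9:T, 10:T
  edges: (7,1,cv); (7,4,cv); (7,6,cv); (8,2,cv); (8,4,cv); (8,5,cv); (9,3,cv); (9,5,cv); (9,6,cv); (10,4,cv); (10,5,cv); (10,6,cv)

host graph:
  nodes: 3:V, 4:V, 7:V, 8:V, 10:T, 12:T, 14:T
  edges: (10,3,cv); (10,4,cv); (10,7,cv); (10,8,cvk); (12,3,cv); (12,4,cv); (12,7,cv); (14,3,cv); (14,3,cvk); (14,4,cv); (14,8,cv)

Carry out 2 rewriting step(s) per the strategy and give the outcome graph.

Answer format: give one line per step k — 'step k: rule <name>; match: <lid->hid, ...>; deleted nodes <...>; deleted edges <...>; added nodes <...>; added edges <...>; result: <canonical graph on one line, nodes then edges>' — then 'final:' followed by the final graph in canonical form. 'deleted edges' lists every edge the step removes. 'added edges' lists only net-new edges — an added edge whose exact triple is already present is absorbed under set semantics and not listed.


step 1: rule r1; match: 0->12, 1->3, 2->4, 3->7; deleted nodes 12; deleted edges (12,3,cv); (12,4,cv); (12,7,cv); added nodes 15, 16, 17, 18, 19, 20, 21; added edges (18,3,cv); (18,15,cv); (18,17,cv); (19,4,cv); (19,15,cv); (19,16,cv); (20,7,cv); (20,16,cv); (20,17,cv); (21,15,cv); (21,16,cv); (21,17,cv); result: nodes: 3:V, 4:V, 7:V, 8:V, 10:T, 14:T, 15:V, 16:V, 17:V, 18:T, 19:T, 20:T, 21:T edges: (10,3,cv); (10,4,cv); (10,7,cv); (10,8,cvk); (14,3,cv); (14,3,cvk); (14,4,cv); (14,8,cv); (18,3,cv); (18,15,cv); (18,17,cv); (19,4,cv); (19,15,cv); (19,16,cv); (20,7,cv); (20,16,cv); (20,17,cv); (21,15,cv); (21,16,cv); (21,17,cv)
step 2: rule r1; match: 0->18, 1->3, 2->15, 3->17; deleted nodes 18; deleted edges (18,3,cv); (18,15,cv); (18,17,cv); added nodes 22, 23, 24, 25, 26, 27, 28; added edges (25,3,cv); (25,22,cv); (25,24,cv); (26,15,cv); (26,22,cv); (26,23,cv); (27,17,cv); (27,23,cv); (27,24,cv); (28,22,cv); (28,23,cv); (28,24,cv); result: nodes: 3:V, 4:V, 7:V, 8:V, 10:T, 14:T, 15:V, 16:V, 17:V, 19:T, 20:T, 21:T, 22:V, 23:V, 24:V, 25:T, 26:T, 27:T, 28:T edges: (10,3,cv); (10,4,cv); (10,7,cv); (10,8,cvk); (14,3,cv); (14,3,cvk); (14,4,cv); (14,8,cv); (19,4,cv); (19,15,cv); (19,16,cv); (20,7,cv); (20,16,cv); (20,17,cv); (21,15,cv); (21,16,cv); (21,17,cv); (25,3,cv); (25,22,cv); (25,24,cv); (26,15,cv); (26,22,cv); (26,23,cv); (27,17,cv); (27,23,cv); (27,24,cv); (28,22,cv); (28,23,cv); (28,24,cv)
final:
nodes: 3:V, 4:V, 7:V, 8:V, 10:T, 14:T, 15:V, 16:V, 17:V, 19:T, 20:T, 21:T, 22:V, 23:V, 24:V, 25:T, 26:T, 27:T, 28:T
edges: (10,3,cv); (10,4,cv); (10,7,cv); (10,8,cvk); (14,3,cv); (14,3,cvk); (14,4,cv); (14,8,cv); (19,4,cv); (19,15,cv); (19,16,cv); (20,7,cv); (20,16,cv); (20,17,cv); (21,15,cv); (21,16,cv); (21,17,cv); (25,3,cv); (25,22,cv); (25,24,cv); (26,15,cv); (26,22,cv); (26,23,cv); (27,17,cv); (27,23,cv); (27,24,cv); (28,22,cv); (28,23,cv); (28,24,cv)


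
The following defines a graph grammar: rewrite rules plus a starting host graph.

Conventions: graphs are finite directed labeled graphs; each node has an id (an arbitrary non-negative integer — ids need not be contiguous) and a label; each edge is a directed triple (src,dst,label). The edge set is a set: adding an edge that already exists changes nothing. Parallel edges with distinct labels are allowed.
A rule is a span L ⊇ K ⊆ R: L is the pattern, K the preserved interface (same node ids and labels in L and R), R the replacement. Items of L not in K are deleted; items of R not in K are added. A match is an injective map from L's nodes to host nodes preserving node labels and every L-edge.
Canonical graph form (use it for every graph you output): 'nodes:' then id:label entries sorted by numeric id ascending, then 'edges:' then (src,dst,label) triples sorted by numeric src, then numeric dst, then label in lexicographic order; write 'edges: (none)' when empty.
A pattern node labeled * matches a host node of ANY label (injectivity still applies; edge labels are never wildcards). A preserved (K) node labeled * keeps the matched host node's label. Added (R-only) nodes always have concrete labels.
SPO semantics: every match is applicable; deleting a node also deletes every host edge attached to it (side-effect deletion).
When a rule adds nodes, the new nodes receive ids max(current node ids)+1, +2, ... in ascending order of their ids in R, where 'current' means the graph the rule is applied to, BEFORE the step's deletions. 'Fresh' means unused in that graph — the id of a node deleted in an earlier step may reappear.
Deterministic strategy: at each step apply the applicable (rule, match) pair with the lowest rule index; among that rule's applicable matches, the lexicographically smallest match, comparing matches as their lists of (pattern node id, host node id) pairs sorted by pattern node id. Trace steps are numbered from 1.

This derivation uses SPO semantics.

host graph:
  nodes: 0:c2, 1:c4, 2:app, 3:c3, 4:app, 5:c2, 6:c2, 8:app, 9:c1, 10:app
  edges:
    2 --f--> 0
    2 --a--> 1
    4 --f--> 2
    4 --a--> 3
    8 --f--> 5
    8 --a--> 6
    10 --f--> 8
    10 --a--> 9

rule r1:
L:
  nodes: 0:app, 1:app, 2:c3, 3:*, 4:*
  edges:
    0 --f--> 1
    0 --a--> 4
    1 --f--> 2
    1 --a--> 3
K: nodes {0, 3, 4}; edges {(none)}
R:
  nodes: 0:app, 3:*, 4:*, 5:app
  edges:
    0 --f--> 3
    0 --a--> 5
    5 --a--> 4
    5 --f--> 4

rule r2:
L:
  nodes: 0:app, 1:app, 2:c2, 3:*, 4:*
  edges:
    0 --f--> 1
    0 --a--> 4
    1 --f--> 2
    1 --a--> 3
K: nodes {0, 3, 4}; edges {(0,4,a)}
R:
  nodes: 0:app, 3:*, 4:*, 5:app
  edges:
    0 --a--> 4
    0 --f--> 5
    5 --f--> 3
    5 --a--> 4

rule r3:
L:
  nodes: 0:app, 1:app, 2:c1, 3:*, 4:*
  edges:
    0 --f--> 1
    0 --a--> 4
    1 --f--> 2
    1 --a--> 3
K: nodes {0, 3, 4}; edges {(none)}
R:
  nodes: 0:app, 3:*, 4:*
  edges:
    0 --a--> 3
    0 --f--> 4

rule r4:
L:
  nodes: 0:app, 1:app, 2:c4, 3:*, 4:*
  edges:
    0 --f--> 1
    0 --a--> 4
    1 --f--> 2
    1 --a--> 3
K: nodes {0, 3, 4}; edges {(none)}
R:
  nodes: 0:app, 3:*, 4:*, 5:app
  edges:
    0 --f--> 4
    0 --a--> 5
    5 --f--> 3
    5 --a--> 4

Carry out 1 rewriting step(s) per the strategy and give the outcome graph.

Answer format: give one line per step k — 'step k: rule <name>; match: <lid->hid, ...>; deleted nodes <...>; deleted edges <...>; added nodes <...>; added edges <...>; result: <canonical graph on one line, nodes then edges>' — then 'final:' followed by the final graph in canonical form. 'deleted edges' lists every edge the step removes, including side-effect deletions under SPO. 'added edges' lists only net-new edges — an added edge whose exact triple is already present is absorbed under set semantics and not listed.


step 1: rule r2; match: 0->4, 1->2, 2->0, 3->1, 4->3; deleted nodes 0, 2; deleted edges (2,0,f); (2,1,a); (4,2,f); added nodes 11; added edges (4,11,f); (11,1,f); (11,3,a); result: nodes: 1:c4, 3:c3, 4:app, 5:c2, 6:c2, 8:app, 9:c1, 10:app, 11:app edges: (4,3,a); (4,11,f); (8,5,f); (8,6,a); (10,8,f); (10,9,a); (11,1,f); (11,3,a)
final:
nodes: 1:c4, 3:c3, 4:app, 5:c2, 6:c2, 8:app, 9:c1, 10:app, 11:app
edges: (4,3,a); (4,11,f); (8,5,f); (8,6,a); (10,8,f); (10,9,a); (11,1,f); (11,3,a)


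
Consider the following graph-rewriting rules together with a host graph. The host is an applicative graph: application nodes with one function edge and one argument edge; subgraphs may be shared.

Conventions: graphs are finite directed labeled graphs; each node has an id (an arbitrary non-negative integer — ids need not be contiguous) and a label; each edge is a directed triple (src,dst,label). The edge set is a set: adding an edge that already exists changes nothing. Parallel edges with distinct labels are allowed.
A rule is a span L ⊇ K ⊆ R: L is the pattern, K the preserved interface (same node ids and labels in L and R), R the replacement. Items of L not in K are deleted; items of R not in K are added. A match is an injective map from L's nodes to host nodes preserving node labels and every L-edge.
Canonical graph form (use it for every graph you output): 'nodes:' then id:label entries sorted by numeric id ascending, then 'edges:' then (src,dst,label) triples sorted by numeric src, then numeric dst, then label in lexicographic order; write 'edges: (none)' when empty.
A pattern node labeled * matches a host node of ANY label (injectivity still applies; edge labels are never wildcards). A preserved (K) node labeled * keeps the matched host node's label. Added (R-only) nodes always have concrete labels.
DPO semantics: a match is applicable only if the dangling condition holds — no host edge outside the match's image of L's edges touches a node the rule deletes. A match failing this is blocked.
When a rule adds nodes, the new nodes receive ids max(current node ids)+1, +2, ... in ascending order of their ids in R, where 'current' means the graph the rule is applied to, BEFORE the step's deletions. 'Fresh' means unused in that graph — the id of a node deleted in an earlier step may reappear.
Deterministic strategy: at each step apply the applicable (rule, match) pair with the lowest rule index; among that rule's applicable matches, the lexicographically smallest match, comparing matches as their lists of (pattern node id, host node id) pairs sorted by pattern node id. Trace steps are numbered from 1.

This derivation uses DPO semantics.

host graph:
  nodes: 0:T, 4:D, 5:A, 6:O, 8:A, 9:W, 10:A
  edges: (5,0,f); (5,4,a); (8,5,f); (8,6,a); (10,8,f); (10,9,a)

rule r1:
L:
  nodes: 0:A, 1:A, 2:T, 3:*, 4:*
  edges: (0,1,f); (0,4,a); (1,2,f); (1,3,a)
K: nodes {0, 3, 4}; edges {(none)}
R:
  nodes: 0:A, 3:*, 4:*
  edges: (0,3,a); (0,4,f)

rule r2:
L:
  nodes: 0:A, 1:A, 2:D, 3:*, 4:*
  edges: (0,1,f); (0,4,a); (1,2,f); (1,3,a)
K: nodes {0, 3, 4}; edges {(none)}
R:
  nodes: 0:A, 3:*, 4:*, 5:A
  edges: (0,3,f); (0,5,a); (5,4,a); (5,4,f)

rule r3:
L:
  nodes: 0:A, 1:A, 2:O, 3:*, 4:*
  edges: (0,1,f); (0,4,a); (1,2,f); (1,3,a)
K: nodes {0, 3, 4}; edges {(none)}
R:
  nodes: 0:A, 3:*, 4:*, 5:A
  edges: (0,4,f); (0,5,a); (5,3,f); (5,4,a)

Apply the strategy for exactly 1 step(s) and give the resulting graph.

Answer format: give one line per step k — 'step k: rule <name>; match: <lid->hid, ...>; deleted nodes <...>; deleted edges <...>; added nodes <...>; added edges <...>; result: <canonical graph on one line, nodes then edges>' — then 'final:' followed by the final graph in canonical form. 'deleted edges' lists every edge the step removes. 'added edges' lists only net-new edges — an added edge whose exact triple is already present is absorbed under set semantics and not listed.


step 1: rule r1; match: 0->8, 1->5, 2->0, 3->4, 4->6; deleted nodes 0, 5; deleted edges (5,0,f); (5,4,a); (8,5,f); (8,6,a); added nodes (none); added edges (8,4,a); (8,6,f); result: nodes: 4:D, 6:O, 8:A, 9:W, 10:A edges: (8,4,a); (8,6,f); (10,8,f); (10,9,a)
final:
nodes: 4:D, 6:O, 8:A, 9:W, 10:A
edges: (8,4,a); (8,6,f); (10,8,f); (10,9,a)


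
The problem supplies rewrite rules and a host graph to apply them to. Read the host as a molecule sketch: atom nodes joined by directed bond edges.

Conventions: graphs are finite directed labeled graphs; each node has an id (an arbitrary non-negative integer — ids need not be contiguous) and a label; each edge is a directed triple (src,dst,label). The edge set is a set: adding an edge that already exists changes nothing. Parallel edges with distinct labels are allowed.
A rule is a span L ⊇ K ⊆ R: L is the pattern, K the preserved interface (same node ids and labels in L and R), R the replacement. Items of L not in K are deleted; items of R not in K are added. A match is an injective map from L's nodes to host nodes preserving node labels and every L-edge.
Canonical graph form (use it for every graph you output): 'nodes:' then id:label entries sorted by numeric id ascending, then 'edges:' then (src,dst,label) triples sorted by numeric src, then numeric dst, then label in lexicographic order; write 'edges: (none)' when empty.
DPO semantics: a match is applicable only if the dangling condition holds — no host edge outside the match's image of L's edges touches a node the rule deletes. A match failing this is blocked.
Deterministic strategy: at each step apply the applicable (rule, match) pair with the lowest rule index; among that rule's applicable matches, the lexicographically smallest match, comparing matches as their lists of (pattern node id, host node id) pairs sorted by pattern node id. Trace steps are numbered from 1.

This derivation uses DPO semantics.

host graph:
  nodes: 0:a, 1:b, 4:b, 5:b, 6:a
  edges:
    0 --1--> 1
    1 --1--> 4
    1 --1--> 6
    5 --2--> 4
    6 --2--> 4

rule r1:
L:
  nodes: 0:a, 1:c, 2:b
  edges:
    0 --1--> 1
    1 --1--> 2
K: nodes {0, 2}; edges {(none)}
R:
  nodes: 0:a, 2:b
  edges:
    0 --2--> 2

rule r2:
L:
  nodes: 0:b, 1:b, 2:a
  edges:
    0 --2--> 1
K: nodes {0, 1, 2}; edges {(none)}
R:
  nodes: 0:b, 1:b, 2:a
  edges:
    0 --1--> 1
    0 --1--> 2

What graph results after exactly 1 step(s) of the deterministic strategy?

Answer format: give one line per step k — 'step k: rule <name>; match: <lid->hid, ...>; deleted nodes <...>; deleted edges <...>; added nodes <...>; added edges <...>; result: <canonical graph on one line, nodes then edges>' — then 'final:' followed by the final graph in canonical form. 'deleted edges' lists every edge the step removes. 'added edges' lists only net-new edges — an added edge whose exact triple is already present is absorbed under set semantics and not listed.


step 1: rule r2; match: 0->5, 1->4, 2->0; deleted nodes (none); deleted edges (5,4,2); added nodes (none); added edges (5,0,1); (5,4,1); result: nodes: 0:a, 1:b, 4:b, 5:b, 6:a edges: (0,1,1); (1,4,1); (1,6,1); (5,0,1); (5,4,1); (6,4,2)
final:
nodes: 0:a, 1:b, 4:b, 5:b, 6:a
edges: (0,1,1); (1,4,1); (1,6,1); (5,0,1); (5,4,1); (6,4,2)


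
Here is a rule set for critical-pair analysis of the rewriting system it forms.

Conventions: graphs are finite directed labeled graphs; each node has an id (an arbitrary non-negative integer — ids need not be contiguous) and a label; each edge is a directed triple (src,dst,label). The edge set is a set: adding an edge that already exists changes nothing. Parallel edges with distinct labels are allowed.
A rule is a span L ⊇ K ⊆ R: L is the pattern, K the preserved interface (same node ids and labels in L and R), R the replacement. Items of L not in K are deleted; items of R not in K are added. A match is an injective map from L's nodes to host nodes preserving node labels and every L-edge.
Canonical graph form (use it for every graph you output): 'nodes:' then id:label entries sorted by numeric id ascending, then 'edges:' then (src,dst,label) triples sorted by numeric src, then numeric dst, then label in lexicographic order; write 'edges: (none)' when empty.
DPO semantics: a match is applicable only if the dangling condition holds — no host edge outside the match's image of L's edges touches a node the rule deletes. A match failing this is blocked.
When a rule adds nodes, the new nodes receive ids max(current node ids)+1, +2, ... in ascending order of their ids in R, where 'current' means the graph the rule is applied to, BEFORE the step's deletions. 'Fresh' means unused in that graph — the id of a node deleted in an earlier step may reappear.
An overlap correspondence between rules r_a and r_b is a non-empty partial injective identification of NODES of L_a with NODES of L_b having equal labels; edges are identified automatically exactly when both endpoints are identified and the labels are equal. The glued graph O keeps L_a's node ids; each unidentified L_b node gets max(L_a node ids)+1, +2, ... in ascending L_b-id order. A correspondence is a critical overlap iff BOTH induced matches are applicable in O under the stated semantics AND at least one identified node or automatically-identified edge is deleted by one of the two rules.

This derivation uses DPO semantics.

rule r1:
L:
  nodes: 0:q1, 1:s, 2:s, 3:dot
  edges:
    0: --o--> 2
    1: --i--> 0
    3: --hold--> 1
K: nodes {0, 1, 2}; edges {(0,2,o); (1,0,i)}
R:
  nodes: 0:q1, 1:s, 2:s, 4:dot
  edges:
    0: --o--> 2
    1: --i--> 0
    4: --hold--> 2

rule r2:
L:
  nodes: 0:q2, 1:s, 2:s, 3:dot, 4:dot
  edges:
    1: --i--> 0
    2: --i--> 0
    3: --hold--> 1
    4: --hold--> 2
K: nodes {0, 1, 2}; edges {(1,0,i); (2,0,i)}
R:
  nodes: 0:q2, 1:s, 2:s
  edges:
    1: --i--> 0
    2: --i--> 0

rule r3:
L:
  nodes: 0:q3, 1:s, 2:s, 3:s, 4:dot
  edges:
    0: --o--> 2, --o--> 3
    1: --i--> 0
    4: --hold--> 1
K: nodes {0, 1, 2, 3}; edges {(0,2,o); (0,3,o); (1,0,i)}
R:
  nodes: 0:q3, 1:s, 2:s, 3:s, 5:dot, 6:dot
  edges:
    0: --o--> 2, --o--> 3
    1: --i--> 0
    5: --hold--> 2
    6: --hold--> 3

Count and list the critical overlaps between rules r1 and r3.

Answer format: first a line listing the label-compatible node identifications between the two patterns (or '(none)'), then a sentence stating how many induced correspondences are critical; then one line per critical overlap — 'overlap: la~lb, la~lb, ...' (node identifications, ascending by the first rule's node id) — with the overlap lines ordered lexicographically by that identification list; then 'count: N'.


label-compatible node identifications between L(r1) and L(r3): 1~1, 1~2, 1~3, 2~1, 2~2, 2~3, 3~4
3 of the induced correspondences are critical overlaps of r1 and r3.
overlap: 1~1, 2~2, 3~4
overlap: 1~1, 2~3, 3~4
overlap: 1~1, 3~4
count: 3


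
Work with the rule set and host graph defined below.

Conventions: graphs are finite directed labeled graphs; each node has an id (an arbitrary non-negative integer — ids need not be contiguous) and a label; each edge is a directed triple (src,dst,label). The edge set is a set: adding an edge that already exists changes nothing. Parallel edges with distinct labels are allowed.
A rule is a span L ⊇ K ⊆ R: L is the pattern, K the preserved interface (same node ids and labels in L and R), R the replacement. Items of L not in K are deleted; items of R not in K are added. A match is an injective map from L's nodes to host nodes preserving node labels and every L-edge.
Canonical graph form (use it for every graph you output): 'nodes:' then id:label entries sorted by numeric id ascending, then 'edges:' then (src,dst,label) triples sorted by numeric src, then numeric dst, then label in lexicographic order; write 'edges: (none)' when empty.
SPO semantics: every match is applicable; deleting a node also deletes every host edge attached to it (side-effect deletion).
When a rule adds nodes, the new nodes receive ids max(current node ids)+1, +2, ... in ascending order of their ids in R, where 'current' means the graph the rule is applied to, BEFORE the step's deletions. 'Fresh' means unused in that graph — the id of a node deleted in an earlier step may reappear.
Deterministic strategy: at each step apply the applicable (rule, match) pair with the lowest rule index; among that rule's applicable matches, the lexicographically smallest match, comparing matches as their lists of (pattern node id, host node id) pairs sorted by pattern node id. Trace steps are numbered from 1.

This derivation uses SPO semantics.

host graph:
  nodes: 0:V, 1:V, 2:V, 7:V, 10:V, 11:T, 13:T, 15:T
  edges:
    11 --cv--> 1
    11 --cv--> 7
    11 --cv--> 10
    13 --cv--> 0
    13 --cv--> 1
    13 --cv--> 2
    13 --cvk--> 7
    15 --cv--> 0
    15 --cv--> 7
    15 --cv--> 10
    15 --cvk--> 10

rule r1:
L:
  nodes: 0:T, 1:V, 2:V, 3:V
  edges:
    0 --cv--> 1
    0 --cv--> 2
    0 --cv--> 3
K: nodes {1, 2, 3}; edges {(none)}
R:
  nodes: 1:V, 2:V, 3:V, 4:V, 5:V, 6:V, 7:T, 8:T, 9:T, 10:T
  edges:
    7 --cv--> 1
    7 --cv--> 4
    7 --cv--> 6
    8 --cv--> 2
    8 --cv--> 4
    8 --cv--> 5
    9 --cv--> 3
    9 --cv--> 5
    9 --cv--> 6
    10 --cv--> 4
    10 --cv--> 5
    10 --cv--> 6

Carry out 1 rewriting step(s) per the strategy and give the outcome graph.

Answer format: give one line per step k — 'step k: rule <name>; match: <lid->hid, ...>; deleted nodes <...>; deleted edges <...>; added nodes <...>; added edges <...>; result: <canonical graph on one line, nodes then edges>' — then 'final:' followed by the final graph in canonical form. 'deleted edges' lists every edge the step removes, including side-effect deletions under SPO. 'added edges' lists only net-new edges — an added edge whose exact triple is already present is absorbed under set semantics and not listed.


step 1: rule r1; match: 0->11, 1->1, 2->7, 3->10; deleted nodes 11; deleted edges (11,1,cv); (11,7,cv); (11,10,cv); added nodes 16, 17, 18, 19, 20, 21, 22; added edges (19,1,cv); (19,16,cv); (19,18,cv); (20,7,cv); (20,16,cv); (20,17,cv); (21,10,cv); (21,17,cv); (21,18,cv); (22,16,cv); (22,17,cv); (22,18,cv); result: nodes: 0:V, 1:V, 2:V, 7:V, 10:V, 13:T, 15:T, 16:V, 17:V, 18:V, 19:T, 20:T, 21:T, 22:T edges: (13,0,cv); (13,1,cv); (13,2,cv); (13,7,cvk); (15,0,cv); (15,7,cv); (15,10,cv); (15,10,cvk); (19,1,cv); (19,16,cv); (19,18,cv); (20,7,cv); (20,16,cv); (20,17,cv); (21,10,cv); (21,17,cv); (21,18,cv); (22,16,cv); (22,17,cv); (22,18,cv)
final:
nodes: 0:V, 1:V, 2:V, 7:V, 10:V, 13:T, 15:T, 16:V, 17:V, 18:V, 19:T, 20:T, 21:T, 22:T
edges: (13,0,cv); (13,1,cv); (13,2,cv); (13,7,cvk); (15,0,cv); (15,7,cv); (15,10,cv); (15,10,cvk); (19,1,cv); (19,16,cv); (19,18,cv); (20,7,cv); (20,16,cv); (20,17,cv); (21,10,cv); (21,17,cv); (21,18,cv); (22,16,cv); (22,17,cv); (22,18,cv)


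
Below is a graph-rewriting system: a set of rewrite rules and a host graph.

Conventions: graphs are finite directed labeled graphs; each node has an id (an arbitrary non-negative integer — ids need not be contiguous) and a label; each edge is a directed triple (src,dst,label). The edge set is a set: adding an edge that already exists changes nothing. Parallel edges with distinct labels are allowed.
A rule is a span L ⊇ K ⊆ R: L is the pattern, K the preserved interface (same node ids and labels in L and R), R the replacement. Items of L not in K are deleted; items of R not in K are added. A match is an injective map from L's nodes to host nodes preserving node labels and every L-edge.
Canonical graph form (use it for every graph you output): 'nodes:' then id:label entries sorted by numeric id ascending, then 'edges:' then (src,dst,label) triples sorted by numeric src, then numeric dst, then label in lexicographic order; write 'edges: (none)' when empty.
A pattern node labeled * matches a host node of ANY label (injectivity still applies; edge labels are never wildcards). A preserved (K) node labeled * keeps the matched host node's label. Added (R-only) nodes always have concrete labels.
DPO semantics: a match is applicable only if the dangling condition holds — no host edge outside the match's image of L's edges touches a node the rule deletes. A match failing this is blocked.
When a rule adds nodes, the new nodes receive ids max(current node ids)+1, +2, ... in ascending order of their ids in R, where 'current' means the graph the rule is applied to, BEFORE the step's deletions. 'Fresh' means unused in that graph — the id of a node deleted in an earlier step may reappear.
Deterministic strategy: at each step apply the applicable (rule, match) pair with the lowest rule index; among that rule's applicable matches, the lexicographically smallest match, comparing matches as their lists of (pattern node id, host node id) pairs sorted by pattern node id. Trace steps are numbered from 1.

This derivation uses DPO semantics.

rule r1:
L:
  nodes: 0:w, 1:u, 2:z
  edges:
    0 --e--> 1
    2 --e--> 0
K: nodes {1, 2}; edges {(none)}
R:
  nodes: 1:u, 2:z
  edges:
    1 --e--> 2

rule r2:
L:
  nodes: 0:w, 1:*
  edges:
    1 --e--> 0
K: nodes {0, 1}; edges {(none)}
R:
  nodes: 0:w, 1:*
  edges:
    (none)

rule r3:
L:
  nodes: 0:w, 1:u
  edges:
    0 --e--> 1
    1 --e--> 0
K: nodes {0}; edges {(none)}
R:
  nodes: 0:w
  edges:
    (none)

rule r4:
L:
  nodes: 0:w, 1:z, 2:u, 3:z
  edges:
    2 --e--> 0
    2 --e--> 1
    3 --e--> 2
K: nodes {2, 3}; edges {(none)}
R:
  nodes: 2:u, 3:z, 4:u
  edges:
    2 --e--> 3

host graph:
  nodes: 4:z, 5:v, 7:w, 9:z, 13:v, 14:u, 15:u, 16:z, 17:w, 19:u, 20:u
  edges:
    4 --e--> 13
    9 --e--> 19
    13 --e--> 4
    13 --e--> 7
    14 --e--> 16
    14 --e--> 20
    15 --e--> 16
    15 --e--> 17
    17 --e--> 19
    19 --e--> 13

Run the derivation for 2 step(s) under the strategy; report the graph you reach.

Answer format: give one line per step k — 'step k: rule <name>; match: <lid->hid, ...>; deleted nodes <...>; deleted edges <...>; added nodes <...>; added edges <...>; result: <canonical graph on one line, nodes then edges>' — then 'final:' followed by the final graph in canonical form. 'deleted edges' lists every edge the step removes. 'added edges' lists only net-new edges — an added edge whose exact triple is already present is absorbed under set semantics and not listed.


step 1: rule r2; match: 0->7, 1->13; deleted nodes (none); deleted edges (13,7,e); added nodes (none); added edges (none); result: nodes: 4:z, 5:v, 7:w, 9:z, 13:v, 14:u, 15:u, 16:z, 17:w, 19:u, 20:u edges: (4,13,e); (9,19,e); (13,4,e); (14,16,e); (14,20,e); (15,16,e); (15,17,e); (17,19,e); (19,13,e)
step 2: rule r2; match: 0->17, 1->15; deleted nodes (none); deleted edges (15,17,e); added nodes (none); added edges (none); result: nodes: 4:z, 5:v, 7:w, 9:z, 13:v, 14:u, 15:u, 16:z, 17:w, 19:u, 20:u edges: (4,13,e); (9,19,e); (13,4,e); (14,16,e); (14,20,e); (15,16,e); (17,19,e); (19,13,e)
final:
nodes: 4:z, 5:v, 7:w, 9:z, 13:v, 14:u, 15:u, 16:z, 17:w, 19:u, 20:u
edges: (4,13,e); (9,19,e); (13,4,e); (14,16,e); (14,20,e); (15,16,e); (17,19,e); (19,13,e)


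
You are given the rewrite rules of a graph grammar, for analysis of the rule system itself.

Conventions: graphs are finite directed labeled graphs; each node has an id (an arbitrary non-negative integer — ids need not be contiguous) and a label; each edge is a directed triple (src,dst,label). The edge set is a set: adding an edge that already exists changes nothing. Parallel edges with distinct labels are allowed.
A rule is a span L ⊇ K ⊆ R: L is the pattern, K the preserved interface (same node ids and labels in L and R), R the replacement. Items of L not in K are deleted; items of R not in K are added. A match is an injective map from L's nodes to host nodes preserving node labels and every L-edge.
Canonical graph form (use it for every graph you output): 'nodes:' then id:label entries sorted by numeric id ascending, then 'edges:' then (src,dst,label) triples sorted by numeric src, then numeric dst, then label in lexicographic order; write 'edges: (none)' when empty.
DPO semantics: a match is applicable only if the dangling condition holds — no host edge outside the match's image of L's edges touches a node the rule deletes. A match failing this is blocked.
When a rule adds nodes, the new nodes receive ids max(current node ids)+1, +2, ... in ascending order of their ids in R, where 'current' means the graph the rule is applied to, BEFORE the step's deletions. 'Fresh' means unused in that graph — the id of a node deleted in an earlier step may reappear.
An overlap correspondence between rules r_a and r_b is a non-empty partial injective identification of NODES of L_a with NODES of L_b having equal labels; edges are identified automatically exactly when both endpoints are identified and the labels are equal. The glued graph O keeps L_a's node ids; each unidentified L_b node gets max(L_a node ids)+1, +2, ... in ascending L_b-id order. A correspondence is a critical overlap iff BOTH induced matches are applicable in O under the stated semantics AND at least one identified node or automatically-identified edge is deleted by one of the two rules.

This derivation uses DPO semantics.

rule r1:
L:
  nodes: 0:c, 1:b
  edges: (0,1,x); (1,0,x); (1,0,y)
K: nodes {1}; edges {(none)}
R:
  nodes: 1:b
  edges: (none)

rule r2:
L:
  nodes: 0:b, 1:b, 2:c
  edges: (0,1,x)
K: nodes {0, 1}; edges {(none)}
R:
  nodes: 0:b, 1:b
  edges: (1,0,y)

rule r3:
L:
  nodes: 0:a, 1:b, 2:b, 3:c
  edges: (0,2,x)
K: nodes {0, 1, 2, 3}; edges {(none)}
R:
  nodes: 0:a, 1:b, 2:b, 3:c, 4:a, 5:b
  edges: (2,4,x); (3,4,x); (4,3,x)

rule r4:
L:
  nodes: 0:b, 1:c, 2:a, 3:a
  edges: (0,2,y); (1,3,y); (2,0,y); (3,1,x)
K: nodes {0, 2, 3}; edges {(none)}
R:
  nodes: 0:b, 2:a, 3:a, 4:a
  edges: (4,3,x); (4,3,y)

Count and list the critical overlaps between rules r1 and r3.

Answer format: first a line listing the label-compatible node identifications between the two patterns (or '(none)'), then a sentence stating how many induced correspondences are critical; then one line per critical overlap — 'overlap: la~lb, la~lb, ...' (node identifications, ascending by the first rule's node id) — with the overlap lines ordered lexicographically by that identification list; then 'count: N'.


label-compatible node identifications between L(r1) and L(r3): 0~3, 1~1, 1~2
3 of the induced correspondences are critical overlaps of r1 and r3.
overlap: 0~3
overlap: 0~3, 1~1
overlap: 0~3, 1~2
count: 3


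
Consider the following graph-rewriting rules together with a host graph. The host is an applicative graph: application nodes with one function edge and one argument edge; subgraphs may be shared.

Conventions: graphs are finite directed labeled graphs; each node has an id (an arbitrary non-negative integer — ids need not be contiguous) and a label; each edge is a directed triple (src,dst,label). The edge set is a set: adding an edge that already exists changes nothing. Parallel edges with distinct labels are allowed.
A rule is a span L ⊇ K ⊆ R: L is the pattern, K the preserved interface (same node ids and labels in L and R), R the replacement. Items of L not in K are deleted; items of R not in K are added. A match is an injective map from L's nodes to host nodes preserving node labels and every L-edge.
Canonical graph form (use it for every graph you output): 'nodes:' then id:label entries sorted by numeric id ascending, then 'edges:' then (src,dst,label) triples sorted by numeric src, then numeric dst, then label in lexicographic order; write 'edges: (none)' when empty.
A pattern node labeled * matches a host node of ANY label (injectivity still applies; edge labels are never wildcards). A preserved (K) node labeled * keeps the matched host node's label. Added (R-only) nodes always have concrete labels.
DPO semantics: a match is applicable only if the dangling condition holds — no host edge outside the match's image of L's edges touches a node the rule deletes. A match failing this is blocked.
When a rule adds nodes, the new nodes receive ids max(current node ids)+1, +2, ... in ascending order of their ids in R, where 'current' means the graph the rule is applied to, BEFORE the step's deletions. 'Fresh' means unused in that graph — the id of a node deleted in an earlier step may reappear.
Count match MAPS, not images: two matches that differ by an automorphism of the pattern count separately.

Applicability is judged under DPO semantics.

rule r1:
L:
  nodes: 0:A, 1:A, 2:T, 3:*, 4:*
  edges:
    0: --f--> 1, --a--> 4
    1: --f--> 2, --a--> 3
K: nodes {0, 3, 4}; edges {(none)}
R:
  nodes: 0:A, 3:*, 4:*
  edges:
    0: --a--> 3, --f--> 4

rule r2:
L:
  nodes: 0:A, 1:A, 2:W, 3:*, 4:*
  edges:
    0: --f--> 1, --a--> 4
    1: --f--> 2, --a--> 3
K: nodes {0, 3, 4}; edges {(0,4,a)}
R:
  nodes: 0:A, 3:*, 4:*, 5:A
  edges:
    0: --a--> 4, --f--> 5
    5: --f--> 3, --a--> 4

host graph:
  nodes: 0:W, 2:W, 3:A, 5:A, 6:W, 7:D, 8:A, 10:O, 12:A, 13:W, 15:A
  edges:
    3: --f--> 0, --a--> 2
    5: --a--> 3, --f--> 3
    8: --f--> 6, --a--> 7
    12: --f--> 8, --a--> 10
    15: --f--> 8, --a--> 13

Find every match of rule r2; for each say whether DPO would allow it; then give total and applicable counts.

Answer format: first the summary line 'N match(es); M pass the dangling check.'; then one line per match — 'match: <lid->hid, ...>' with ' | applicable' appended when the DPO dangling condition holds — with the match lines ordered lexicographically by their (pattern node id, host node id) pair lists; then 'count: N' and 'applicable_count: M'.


2 match(es); 0 pass the dangling check.
match: 0->12, 1->8, 2->6, 3->7, 4->10
match: 0->15, 1->8, 2->6, 3->7, 4->13
count: 2
applicable_count: 0


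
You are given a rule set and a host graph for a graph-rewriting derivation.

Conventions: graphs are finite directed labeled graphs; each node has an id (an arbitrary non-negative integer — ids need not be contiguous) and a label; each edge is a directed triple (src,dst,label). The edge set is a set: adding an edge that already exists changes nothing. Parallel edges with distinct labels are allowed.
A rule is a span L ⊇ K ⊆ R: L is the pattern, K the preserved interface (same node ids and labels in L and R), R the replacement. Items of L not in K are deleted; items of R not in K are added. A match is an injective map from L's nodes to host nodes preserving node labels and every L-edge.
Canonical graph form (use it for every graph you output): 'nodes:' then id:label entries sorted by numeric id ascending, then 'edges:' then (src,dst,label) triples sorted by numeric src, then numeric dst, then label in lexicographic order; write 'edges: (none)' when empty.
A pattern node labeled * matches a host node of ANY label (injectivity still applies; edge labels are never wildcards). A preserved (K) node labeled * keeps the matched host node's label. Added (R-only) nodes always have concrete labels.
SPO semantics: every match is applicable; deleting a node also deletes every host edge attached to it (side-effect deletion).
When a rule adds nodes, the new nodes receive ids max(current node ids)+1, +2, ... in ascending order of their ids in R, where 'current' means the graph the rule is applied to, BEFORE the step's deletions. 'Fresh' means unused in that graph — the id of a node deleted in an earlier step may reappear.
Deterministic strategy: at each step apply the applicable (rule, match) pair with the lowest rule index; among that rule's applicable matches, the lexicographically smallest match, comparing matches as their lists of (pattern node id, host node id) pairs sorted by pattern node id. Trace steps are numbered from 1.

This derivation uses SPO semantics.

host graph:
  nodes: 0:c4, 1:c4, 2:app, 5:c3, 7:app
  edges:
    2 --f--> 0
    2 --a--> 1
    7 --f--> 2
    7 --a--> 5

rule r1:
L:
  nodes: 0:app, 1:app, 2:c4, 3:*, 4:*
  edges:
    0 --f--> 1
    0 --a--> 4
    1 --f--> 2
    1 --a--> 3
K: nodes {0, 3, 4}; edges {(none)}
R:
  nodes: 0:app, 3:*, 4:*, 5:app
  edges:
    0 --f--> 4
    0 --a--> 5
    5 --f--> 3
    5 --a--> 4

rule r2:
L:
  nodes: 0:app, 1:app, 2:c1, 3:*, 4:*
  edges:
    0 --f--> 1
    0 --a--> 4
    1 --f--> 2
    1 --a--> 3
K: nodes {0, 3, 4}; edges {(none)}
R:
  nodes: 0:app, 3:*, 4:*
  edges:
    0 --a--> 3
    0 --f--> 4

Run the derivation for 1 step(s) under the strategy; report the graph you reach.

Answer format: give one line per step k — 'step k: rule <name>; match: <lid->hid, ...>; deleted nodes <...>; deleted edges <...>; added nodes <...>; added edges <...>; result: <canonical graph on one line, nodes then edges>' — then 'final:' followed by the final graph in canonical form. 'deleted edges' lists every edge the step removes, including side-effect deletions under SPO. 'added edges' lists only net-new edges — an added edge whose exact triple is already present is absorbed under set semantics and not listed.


step 1: rule r1; match: 0->7, 1->2, 2->0, 3->1, 4->5; deleted nodes 0, 2; deleted edges (2,0,f); (2,1,a); (7,2,f); (7,5,a); added nodes 8; added edges (7,5,f); (7,8,a); (8,1,f); (8,5,a); result: nodes: 1:c4, 5:c3, 7:app, 8:app edges: (7,5,f); (7,8,a); (8,1,f); (8,5,a)
final:
nodes: 1:c4, 5:c3, 7:app, 8:app
edges: (7,5,f); (7,8,a); (8,1,f); (8,5,a)


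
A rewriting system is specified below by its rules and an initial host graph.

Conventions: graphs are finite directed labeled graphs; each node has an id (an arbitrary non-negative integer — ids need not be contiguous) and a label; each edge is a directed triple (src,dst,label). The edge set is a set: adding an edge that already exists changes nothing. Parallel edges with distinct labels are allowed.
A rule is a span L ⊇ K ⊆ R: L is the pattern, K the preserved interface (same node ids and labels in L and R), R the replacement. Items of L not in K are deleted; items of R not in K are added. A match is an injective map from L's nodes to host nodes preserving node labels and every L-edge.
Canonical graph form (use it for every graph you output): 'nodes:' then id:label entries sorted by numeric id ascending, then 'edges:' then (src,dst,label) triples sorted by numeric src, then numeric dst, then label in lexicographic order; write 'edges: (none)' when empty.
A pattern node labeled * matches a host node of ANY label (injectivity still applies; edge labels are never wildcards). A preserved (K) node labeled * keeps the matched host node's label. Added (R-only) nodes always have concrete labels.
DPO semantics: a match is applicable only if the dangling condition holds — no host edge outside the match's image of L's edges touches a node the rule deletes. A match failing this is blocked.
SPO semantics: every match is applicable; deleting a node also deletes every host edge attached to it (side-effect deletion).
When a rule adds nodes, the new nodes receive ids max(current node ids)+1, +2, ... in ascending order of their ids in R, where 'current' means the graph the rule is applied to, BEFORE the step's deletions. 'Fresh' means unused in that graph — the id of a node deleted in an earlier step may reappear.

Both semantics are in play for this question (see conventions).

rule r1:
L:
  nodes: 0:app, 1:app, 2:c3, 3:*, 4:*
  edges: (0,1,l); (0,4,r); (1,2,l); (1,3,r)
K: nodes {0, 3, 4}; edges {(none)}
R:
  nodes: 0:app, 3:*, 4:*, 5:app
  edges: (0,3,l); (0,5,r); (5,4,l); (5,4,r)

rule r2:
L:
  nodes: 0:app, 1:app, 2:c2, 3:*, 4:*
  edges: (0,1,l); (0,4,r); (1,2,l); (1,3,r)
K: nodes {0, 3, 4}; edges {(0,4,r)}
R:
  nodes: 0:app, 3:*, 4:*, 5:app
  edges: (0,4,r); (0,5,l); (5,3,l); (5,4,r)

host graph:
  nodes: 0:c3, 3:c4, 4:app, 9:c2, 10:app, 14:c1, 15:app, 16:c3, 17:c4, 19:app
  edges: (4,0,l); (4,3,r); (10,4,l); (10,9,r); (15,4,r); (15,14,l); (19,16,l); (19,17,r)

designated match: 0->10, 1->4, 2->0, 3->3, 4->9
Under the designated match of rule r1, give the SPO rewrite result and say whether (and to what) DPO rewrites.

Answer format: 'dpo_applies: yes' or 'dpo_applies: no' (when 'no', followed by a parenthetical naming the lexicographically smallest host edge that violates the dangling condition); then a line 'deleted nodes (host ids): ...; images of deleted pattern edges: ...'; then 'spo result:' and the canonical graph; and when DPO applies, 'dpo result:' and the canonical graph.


dpo_applies: no
(the rule deletes node 4, which keeps host edge (15,4,r) outside the match image — the dangling condition fails, DPO blocks; SPO proceeds and side-deletes such edges)
deleted nodes (host ids): 0, 4; images of deleted pattern edges: (4,0,l); (4,3,r); (10,4,l); (10,9,r)
spo result:
nodes: 3:c4, 9:c2, 10:app, 14:c1, 15:app, 16:c3, 17:c4, 19:app, 20:app
edges: (10,3,l); (10,20,r); (15,14,l); (19,16,l); (19,17,r); (20,9,l); (20,9,r)
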